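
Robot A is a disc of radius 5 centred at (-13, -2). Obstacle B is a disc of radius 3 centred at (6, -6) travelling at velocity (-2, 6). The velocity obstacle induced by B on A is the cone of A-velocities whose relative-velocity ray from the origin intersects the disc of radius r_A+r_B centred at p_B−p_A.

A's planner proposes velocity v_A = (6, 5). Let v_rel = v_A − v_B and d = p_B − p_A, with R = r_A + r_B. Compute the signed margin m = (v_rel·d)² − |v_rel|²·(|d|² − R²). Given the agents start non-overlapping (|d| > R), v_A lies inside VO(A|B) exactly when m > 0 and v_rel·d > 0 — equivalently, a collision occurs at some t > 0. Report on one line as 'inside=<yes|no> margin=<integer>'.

d = (19, -4),  |d|² = 377;  R = 5+3 = 8,  c = 377−8² = 313
v_rel = (8, -1),  |v_rel|² = 65;  v_rel·d = (8)·(19) + (-1)·(-4) = 156
65·t² − 312·t + 313 = 0  ⇒  m = 156² − 65·313 = 3991
m = 3991 > 0,  v_rel·d = 156 > 0  ⇒  inside

inside=yes margin=3991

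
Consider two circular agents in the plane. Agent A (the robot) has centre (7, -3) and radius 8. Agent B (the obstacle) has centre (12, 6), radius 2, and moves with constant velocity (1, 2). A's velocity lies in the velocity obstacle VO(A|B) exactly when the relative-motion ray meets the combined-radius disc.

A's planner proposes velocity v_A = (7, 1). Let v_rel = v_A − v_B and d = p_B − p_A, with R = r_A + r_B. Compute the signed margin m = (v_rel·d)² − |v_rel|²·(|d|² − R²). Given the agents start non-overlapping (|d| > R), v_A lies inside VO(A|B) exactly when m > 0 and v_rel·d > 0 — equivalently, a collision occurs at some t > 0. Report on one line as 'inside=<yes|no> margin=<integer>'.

d = (5, 9),  |d|² = 106;  R = 8+2 = 10,  c = 106−10² = 6
v_rel = (6, -1),  |v_rel|² = 37;  v_rel·d = (6)·(5) + (-1)·(9) = 21
37·t² − 42·t + 6 = 0  ⇒  m = 21² − 37·6 = 219
m = 219 > 0,  v_rel·d = 21 > 0  ⇒  inside

inside=yes margin=219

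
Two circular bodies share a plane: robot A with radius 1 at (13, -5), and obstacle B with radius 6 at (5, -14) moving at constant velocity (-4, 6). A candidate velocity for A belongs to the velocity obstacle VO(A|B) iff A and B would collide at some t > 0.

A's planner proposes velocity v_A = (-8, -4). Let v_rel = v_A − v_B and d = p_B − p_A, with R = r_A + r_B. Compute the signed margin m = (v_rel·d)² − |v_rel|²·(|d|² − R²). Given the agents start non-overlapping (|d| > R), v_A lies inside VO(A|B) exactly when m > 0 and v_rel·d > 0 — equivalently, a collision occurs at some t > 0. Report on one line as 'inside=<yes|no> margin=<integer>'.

d = (-8, -9),  |d|² = 145;  R = 1+6 = 7,  c = 145−7² = 96
v_rel = (-4, -10),  |v_rel|² = 116;  v_rel·d = (-4)·(-8) + (-10)·(-9) = 122
116·t² − 244·t + 96 = 0  ⇒  m = 122² − 116·96 = 3748
m = 3748 > 0,  v_rel·d = 122 > 0  ⇒  inside

inside=yes margin=3748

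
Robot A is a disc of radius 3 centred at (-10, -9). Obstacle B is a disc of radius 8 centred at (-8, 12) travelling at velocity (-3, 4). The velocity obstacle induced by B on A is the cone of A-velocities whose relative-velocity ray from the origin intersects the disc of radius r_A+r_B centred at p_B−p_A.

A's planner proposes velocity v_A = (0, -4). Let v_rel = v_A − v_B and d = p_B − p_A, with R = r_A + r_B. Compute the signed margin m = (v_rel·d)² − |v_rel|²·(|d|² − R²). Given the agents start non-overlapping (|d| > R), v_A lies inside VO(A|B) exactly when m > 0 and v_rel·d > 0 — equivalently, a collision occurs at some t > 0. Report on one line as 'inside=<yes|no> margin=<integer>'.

d = (2, 21),  |d|² = 445;  R = 3+8 = 11,  c = 445−11² = 324
v_rel = (3, -8),  |v_rel|² = 73;  v_rel·d = (3)·(2) + (-8)·(21) = -162
73·t² + 324·t + 324 = 0  ⇒  m = (-162)² − 73·324 = 2592
m = 2592 > 0,  v_rel·d = -162 < 0  ⇒  outside

inside=no margin=2592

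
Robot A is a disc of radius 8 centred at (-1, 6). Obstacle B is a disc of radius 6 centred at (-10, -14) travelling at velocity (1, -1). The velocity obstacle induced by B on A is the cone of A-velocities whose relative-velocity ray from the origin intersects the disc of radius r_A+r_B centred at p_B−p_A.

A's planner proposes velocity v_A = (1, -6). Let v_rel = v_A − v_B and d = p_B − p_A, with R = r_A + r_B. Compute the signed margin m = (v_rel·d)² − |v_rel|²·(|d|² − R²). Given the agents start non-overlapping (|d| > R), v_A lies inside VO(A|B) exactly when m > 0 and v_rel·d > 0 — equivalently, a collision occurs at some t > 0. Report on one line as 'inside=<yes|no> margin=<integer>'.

d = (-9, -20),  |d|² = 481;  R = 8+6 = 14,  c = 481−14² = 285
v_rel = (0, -5),  |v_rel|² = 25;  v_rel·d = (0)·(-9) + (-5)·(-20) = 100
25·t² − 200·t + 285 = 0  ⇒  m = 100² − 25·285 = 2875
m = 2875 > 0,  v_rel·d = 100 > 0  ⇒  inside

inside=yes margin=2875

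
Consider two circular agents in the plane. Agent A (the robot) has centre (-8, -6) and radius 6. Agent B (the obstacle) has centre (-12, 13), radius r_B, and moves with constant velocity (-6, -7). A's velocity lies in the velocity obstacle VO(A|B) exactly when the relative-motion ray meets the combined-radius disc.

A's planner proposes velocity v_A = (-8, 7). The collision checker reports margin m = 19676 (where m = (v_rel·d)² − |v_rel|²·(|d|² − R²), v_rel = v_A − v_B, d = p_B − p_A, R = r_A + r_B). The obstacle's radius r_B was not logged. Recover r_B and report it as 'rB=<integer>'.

m = 19676
d = (-4, 19);  v_rel = (-2, 14),  |v_rel|² = 200
v_rel×d = (-2)·(19) − (14)·(-4) = 18
since m = R²·200 − 18²:  R² = (324 + 19676) / 200 = 100
R = √100 = 10  ⇒  r_B = 10 − 6 = 4

rB=4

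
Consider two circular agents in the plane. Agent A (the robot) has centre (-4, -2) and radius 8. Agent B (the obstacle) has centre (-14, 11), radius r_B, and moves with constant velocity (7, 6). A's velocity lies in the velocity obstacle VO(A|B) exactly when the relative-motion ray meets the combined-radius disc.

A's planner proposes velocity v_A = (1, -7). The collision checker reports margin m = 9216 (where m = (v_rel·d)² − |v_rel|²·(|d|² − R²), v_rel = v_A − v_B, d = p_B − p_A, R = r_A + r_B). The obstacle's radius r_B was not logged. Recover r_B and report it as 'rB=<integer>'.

m = 9216
d = (-10, 13);  v_rel = (-6, -13),  |v_rel|² = 205
v_rel×d = (-6)·(13) − (-13)·(-10) = -208
since m = R²·205 − (-208)²:  R² = (43264 + 9216) / 205 = 256
R = √256 = 16  ⇒  r_B = 16 − 8 = 8

rB=8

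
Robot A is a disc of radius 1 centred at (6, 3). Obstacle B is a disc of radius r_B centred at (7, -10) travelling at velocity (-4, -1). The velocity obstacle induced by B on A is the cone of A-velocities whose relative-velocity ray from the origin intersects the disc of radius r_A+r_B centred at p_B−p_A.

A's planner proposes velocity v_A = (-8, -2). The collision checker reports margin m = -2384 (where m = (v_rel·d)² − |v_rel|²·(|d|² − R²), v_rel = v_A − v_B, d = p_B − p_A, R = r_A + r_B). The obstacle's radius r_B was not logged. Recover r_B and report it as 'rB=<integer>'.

m = -2384
d = (1, -13);  v_rel = (-4, -1),  |v_rel|² = 17
v_rel×d = (-4)·(-13) − (-1)·(1) = 53
since m = R²·17 − 53²:  R² = (2809 + -2384) / 17 = 25
R = √25 = 5  ⇒  r_B = 5 − 1 = 4

rB=4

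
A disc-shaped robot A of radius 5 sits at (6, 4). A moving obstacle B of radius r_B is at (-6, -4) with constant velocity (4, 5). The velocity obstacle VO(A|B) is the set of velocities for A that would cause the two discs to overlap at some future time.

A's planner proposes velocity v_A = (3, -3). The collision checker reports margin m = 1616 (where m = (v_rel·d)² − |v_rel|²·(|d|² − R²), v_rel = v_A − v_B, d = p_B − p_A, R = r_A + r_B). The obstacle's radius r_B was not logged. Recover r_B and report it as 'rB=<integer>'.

m = 1616
d = (-12, -8);  v_rel = (-1, -8),  |v_rel|² = 65
v_rel×d = (-1)·(-8) − (-8)·(-12) = -88
since m = R²·65 − (-88)²:  R² = (7744 + 1616) / 65 = 144
R = √144 = 12  ⇒  r_B = 12 − 5 = 7

rB=7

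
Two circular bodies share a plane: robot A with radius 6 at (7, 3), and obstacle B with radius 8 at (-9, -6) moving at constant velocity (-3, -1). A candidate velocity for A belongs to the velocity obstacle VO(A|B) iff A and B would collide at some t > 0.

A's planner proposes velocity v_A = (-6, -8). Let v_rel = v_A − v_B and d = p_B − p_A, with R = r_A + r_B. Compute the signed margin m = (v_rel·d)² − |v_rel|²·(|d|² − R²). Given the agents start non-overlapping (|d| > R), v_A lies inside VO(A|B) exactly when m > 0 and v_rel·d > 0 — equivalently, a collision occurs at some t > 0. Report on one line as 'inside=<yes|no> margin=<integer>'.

d = (-16, -9),  |d|² = 337;  R = 6+8 = 14,  c = 337−14² = 141
v_rel = (-3, -7),  |v_rel|² = 58;  v_rel·d = (-3)·(-16) + (-7)·(-9) = 111
58·t² − 222·t + 141 = 0  ⇒  m = 111² − 58·141 = 4143
m = 4143 > 0,  v_rel·d = 111 > 0  ⇒  inside

inside=yes margin=4143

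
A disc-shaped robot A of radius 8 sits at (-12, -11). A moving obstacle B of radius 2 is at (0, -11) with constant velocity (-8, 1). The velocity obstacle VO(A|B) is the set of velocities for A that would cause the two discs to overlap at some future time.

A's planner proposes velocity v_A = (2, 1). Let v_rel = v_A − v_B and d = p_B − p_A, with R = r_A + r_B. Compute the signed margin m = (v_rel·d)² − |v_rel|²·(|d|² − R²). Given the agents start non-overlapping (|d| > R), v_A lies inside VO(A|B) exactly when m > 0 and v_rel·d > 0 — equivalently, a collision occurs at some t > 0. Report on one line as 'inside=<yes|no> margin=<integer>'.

d = (12, 0),  |d|² = 144;  R = 8+2 = 10,  c = 144−10² = 44
v_rel = (10, 0),  |v_rel|² = 100;  v_rel·d = (10)·(12) + (0)·(0) = 120
100·t² − 240·t + 44 = 0  ⇒  m = 120² − 100·44 = 10000
m = 10000 > 0,  v_rel·d = 120 > 0  ⇒  inside

inside=yes margin=10000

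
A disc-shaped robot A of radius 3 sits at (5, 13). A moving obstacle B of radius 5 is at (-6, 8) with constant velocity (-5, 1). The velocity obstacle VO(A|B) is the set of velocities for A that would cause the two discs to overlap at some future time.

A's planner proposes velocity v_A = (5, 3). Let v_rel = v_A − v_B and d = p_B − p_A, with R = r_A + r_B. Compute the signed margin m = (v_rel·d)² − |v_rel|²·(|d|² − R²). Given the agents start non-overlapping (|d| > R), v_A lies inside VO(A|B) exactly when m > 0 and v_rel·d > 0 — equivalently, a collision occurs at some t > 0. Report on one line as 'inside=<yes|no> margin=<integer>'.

d = (-11, -5),  |d|² = 146;  R = 3+5 = 8,  c = 146−8² = 82
v_rel = (10, 2),  |v_rel|² = 104;  v_rel·d = (10)·(-11) + (2)·(-5) = -120
104·t² + 240·t + 82 = 0  ⇒  m = (-120)² − 104·82 = 5872
m = 5872 > 0,  v_rel·d = -120 < 0  ⇒  outside

inside=no margin=5872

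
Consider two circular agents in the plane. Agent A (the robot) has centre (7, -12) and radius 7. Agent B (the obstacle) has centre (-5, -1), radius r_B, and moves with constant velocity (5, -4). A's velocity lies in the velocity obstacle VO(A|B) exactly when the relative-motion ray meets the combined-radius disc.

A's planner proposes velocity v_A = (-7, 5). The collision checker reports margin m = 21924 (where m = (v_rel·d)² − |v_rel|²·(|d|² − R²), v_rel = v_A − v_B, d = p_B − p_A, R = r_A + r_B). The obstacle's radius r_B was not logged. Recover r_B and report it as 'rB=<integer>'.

m = 21924
d = (-12, 11);  v_rel = (-12, 9),  |v_rel|² = 225
v_rel×d = (-12)·(11) − (9)·(-12) = -24
since m = R²·225 − (-24)²:  R² = (576 + 21924) / 225 = 100
R = √100 = 10  ⇒  r_B = 10 − 7 = 3

rB=3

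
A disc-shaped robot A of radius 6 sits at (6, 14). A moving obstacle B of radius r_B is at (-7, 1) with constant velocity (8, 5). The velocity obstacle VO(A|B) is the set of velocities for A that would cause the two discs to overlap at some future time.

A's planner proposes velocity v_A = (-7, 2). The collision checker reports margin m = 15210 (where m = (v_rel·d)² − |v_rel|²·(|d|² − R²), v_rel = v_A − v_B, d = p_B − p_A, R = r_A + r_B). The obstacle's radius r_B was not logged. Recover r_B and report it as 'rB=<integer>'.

m = 15210
d = (-13, -13);  v_rel = (-15, -3),  |v_rel|² = 234
v_rel×d = (-15)·(-13) − (-3)·(-13) = 156
since m = R²·234 − 156²:  R² = (24336 + 15210) / 234 = 169
R = √169 = 13  ⇒  r_B = 13 − 6 = 7

rB=7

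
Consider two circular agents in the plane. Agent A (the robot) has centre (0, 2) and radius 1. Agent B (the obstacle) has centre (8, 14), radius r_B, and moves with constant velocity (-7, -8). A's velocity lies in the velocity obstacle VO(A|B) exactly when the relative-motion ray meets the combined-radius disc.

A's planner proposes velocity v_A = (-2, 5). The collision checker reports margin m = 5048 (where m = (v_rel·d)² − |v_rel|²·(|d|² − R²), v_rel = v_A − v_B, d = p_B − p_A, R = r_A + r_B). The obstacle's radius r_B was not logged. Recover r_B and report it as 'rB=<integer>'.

m = 5048
d = (8, 12);  v_rel = (5, 13),  |v_rel|² = 194
v_rel×d = (5)·(12) − (13)·(8) = -44
since m = R²·194 − (-44)²:  R² = (1936 + 5048) / 194 = 36
R = √36 = 6  ⇒  r_B = 6 − 1 = 5

rB=5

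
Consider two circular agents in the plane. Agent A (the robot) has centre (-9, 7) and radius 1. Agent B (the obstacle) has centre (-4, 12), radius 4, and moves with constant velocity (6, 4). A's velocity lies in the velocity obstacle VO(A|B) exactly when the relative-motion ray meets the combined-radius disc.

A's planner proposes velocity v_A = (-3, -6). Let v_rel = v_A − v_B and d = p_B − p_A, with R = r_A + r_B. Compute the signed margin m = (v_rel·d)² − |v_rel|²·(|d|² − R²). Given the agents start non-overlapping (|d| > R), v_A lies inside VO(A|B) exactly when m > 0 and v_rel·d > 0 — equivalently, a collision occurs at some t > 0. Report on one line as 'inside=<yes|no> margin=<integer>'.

d = (5, 5),  |d|² = 50;  R = 1+4 = 5,  c = 50−5² = 25
v_rel = (-9, -10),  |v_rel|² = 181;  v_rel·d = (-9)·(5) + (-10)·(5) = -95
181·t² + 190·t + 25 = 0  ⇒  m = (-95)² − 181·25 = 4500
m = 4500 > 0,  v_rel·d = -95 < 0  ⇒  outside

inside=no margin=4500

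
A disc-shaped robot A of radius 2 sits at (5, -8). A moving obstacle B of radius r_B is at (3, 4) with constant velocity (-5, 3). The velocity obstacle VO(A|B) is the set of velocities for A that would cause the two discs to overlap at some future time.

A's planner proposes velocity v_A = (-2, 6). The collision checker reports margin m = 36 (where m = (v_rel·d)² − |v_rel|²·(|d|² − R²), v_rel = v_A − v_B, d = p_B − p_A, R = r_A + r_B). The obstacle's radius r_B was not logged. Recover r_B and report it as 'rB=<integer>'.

m = 36
d = (-2, 12);  v_rel = (3, 3),  |v_rel|² = 18
v_rel×d = (3)·(12) − (3)·(-2) = 42
since m = R²·18 − 42²:  R² = (1764 + 36) / 18 = 100
R = √100 = 10  ⇒  r_B = 10 − 2 = 8

rB=8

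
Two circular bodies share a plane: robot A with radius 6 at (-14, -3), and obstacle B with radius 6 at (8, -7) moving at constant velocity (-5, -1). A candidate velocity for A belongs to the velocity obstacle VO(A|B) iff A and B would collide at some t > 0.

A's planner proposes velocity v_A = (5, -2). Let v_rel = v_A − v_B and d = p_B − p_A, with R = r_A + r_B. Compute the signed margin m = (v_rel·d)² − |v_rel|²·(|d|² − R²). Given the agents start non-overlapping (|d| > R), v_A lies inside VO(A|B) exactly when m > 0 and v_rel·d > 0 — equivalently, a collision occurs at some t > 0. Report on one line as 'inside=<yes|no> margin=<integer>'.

d = (22, -4),  |d|² = 500;  R = 6+6 = 12,  c = 500−12² = 356
v_rel = (10, -1),  |v_rel|² = 101;  v_rel·d = (10)·(22) + (-1)·(-4) = 224
101·t² − 448·t + 356 = 0  ⇒  m = 224² − 101·356 = 14220
m = 14220 > 0,  v_rel·d = 224 > 0  ⇒  inside

inside=yes margin=14220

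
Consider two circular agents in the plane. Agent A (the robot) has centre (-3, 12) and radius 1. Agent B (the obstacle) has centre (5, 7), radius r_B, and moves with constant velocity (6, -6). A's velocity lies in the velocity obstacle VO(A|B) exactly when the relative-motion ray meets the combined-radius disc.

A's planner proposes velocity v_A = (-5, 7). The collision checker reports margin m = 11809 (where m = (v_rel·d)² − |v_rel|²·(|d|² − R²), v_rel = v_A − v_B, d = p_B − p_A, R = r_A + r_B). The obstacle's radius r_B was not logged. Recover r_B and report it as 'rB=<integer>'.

m = 11809
d = (8, -5);  v_rel = (-11, 13),  |v_rel|² = 290
v_rel×d = (-11)·(-5) − (13)·(8) = -49
since m = R²·290 − (-49)²:  R² = (2401 + 11809) / 290 = 49
R = √49 = 7  ⇒  r_B = 7 − 1 = 6

rB=6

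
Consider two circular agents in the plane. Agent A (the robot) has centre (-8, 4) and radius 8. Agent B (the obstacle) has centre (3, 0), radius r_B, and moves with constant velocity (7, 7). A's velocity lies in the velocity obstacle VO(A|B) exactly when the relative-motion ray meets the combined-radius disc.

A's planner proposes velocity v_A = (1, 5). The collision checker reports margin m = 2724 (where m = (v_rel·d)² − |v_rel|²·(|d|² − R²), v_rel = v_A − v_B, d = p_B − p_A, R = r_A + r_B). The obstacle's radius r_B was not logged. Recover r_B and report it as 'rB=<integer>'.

m = 2724
d = (11, -4);  v_rel = (-6, -2),  |v_rel|² = 40
v_rel×d = (-6)·(-4) − (-2)·(11) = 46
since m = R²·40 − 46²:  R² = (2116 + 2724) / 40 = 121
R = √121 = 11  ⇒  r_B = 11 − 8 = 3

rB=3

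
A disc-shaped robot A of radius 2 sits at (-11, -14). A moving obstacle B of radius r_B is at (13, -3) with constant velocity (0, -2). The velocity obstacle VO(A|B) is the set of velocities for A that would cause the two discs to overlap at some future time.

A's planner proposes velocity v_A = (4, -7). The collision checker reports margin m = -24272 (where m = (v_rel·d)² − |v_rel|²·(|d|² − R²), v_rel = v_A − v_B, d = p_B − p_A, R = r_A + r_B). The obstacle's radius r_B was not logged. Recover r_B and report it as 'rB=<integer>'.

m = -24272
d = (24, 11);  v_rel = (4, -5),  |v_rel|² = 41
v_rel×d = (4)·(11) − (-5)·(24) = 164
since m = R²·41 − 164²:  R² = (26896 + -24272) / 41 = 64
R = √64 = 8  ⇒  r_B = 8 − 2 = 6

rB=6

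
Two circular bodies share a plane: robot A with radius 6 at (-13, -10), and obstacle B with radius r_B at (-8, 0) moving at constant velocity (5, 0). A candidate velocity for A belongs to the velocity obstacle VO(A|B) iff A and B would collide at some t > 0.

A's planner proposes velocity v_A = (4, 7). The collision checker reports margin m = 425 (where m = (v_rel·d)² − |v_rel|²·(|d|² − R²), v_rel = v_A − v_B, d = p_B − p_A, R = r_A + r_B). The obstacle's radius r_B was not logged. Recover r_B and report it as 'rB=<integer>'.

m = 425
d = (5, 10);  v_rel = (-1, 7),  |v_rel|² = 50
v_rel×d = (-1)·(10) − (7)·(5) = -45
since m = R²·50 − (-45)²:  R² = (2025 + 425) / 50 = 49
R = √49 = 7  ⇒  r_B = 7 − 6 = 1

rB=1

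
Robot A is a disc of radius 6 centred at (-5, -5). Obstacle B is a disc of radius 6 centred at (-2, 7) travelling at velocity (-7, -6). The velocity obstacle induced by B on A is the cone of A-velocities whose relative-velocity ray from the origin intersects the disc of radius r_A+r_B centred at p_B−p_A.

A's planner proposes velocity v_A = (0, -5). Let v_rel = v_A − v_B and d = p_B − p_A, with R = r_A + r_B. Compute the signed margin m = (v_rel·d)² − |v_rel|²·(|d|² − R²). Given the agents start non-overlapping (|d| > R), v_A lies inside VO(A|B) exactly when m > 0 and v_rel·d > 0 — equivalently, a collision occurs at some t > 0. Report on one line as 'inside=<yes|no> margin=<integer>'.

d = (3, 12),  |d|² = 153;  R = 6+6 = 12,  c = 153−12² = 9
v_rel = (7, 1),  |v_rel|² = 50;  v_rel·d = (7)·(3) + (1)·(12) = 33
50·t² − 66·t + 9 = 0  ⇒  m = 33² − 50·9 = 639
m = 639 > 0,  v_rel·d = 33 > 0  ⇒  inside

inside=yes margin=639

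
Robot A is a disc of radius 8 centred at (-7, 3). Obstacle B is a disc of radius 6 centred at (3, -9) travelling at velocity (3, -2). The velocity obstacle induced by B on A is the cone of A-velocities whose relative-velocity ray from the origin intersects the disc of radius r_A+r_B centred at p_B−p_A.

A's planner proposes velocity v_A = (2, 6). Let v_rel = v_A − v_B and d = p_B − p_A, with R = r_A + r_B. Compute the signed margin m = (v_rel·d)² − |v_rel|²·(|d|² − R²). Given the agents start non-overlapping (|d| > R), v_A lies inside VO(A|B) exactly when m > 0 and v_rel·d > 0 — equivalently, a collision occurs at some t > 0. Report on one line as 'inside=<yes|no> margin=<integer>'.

d = (10, -12),  |d|² = 244;  R = 8+6 = 14,  c = 244−14² = 48
v_rel = (-1, 8),  |v_rel|² = 65;  v_rel·d = (-1)·(10) + (8)·(-12) = -106
65·t² + 212·t + 48 = 0  ⇒  m = (-106)² − 65·48 = 8116
m = 8116 > 0,  v_rel·d = -106 < 0  ⇒  outside

inside=no margin=8116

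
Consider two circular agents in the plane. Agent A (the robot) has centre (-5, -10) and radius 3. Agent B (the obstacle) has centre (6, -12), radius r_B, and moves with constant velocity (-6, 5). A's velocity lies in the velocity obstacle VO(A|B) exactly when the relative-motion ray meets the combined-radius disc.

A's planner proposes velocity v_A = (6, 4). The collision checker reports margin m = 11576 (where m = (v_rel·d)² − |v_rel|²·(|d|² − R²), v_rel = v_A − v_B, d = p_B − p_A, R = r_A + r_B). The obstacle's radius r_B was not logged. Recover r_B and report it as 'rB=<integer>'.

m = 11576
d = (11, -2);  v_rel = (12, -1),  |v_rel|² = 145
v_rel×d = (12)·(-2) − (-1)·(11) = -13
since m = R²·145 − (-13)²:  R² = (169 + 11576) / 145 = 81
R = √81 = 9  ⇒  r_B = 9 − 3 = 6

rB=6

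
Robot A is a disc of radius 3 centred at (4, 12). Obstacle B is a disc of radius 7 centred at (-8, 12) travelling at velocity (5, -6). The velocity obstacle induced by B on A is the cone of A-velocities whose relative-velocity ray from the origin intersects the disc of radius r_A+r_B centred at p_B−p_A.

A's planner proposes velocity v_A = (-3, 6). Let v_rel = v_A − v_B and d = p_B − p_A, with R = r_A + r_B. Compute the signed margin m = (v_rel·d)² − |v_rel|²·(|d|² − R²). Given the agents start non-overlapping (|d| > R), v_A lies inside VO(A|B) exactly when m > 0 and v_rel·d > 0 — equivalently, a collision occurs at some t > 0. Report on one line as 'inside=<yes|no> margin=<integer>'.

d = (-12, 0),  |d|² = 144;  R = 3+7 = 10,  c = 144−10² = 44
v_rel = (-8, 12),  |v_rel|² = 208;  v_rel·d = (-8)·(-12) + (12)·(0) = 96
208·t² − 192·t + 44 = 0  ⇒  m = 96² − 208·44 = 64
m = 64 > 0,  v_rel·d = 96 > 0  ⇒  inside

inside=yes margin=64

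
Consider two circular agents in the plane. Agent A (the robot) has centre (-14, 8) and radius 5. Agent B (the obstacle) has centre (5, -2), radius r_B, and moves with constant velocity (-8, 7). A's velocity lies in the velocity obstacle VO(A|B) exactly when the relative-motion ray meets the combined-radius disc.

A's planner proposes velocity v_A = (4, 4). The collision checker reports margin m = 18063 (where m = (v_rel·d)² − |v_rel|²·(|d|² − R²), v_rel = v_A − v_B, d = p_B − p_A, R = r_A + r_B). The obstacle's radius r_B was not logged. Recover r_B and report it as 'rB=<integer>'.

m = 18063
d = (19, -10);  v_rel = (12, -3),  |v_rel|² = 153
v_rel×d = (12)·(-10) − (-3)·(19) = -63
since m = R²·153 − (-63)²:  R² = (3969 + 18063) / 153 = 144
R = √144 = 12  ⇒  r_B = 12 − 5 = 7

rB=7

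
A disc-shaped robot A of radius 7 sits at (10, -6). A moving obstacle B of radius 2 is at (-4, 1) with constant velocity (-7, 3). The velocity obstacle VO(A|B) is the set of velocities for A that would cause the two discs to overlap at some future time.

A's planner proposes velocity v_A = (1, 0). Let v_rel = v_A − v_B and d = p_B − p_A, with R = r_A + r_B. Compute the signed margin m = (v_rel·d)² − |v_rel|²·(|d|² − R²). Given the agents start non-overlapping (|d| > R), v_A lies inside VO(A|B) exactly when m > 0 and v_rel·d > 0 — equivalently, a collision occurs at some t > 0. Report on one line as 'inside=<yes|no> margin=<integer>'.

d = (-14, 7),  |d|² = 245;  R = 7+2 = 9,  c = 245−9² = 164
v_rel = (8, -3),  |v_rel|² = 73;  v_rel·d = (8)·(-14) + (-3)·(7) = -133
73·t² + 266·t + 164 = 0  ⇒  m = (-133)² − 73·164 = 5717
m = 5717 > 0,  v_rel·d = -133 < 0  ⇒  outside

inside=no margin=5717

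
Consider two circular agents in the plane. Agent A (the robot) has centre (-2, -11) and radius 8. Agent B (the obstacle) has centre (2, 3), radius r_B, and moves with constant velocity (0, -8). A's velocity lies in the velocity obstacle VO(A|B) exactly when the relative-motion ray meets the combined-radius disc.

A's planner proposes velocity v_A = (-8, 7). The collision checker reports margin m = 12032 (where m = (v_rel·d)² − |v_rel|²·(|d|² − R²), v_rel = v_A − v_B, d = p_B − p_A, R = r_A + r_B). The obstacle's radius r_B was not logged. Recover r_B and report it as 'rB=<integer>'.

m = 12032
d = (4, 14);  v_rel = (-8, 15),  |v_rel|² = 289
v_rel×d = (-8)·(14) − (15)·(4) = -172
since m = R²·289 − (-172)²:  R² = (29584 + 12032) / 289 = 144
R = √144 = 12  ⇒  r_B = 12 − 8 = 4

rB=4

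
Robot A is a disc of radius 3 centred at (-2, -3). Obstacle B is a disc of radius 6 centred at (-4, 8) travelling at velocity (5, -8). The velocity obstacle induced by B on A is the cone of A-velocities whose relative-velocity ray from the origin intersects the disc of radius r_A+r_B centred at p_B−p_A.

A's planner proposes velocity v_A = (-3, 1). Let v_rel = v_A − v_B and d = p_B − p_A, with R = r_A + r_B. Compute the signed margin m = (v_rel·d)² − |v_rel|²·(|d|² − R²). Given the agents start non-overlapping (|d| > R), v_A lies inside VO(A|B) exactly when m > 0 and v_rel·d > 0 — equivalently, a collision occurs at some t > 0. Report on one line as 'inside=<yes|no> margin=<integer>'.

d = (-2, 11),  |d|² = 125;  R = 3+6 = 9,  c = 125−9² = 44
v_rel = (-8, 9),  |v_rel|² = 145;  v_rel·d = (-8)·(-2) + (9)·(11) = 115
145·t² − 230·t + 44 = 0  ⇒  m = 115² − 145·44 = 6845
m = 6845 > 0,  v_rel·d = 115 > 0  ⇒  inside

inside=yes margin=6845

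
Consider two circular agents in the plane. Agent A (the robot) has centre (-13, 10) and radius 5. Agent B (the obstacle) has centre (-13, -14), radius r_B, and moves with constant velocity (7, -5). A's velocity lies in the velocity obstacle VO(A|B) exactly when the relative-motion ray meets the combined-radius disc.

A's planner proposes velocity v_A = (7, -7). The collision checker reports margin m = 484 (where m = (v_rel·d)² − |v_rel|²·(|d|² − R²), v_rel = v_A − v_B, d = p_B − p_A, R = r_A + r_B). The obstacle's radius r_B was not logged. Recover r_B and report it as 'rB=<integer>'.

m = 484
d = (0, -24);  v_rel = (0, -2),  |v_rel|² = 4
v_rel×d = (0)·(-24) − (-2)·(0) = 0
since m = R²·4 − 0²:  R² = (0 + 484) / 4 = 121
R = √121 = 11  ⇒  r_B = 11 − 5 = 6

rB=6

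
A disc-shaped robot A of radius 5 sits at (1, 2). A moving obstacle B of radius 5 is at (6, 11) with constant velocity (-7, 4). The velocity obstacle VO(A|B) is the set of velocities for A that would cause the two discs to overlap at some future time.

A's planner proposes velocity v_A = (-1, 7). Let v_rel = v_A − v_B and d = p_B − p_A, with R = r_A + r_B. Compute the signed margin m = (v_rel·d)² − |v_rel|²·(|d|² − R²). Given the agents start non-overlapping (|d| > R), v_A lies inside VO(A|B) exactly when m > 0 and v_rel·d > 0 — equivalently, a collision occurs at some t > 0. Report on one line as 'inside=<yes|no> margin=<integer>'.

d = (5, 9),  |d|² = 106;  R = 5+5 = 10,  c = 106−10² = 6
v_rel = (6, 3),  |v_rel|² = 45;  v_rel·d = (6)·(5) + (3)·(9) = 57
45·t² − 114·t + 6 = 0  ⇒  m = 57² − 45·6 = 2979
m = 2979 > 0,  v_rel·d = 57 > 0  ⇒  inside

inside=yes margin=2979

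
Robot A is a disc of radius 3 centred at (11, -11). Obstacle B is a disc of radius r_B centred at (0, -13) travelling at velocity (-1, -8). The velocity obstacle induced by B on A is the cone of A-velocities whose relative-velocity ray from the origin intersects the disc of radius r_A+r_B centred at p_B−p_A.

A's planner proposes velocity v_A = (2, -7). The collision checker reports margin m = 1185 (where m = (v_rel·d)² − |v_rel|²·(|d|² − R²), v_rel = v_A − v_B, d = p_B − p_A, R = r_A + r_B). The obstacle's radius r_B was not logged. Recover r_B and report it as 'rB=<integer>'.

m = 1185
d = (-11, -2);  v_rel = (3, 1),  |v_rel|² = 10
v_rel×d = (3)·(-2) − (1)·(-11) = 5
since m = R²·10 − 5²:  R² = (25 + 1185) / 10 = 121
R = √121 = 11  ⇒  r_B = 11 − 3 = 8

rB=8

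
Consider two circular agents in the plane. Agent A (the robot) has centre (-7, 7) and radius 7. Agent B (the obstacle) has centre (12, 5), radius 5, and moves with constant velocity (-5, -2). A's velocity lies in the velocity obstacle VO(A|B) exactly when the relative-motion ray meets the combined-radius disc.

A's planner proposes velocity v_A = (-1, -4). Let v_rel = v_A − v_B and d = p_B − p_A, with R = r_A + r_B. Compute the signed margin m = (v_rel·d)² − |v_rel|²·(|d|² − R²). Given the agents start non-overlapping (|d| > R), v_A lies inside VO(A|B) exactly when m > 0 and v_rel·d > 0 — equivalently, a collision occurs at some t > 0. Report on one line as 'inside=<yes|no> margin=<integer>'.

d = (19, -2),  |d|² = 365;  R = 7+5 = 12,  c = 365−12² = 221
v_rel = (4, -2),  |v_rel|² = 20;  v_rel·d = (4)·(19) + (-2)·(-2) = 80
20·t² − 160·t + 221 = 0  ⇒  m = 80² − 20·221 = 1980
m = 1980 > 0,  v_rel·d = 80 > 0  ⇒  inside

inside=yes margin=1980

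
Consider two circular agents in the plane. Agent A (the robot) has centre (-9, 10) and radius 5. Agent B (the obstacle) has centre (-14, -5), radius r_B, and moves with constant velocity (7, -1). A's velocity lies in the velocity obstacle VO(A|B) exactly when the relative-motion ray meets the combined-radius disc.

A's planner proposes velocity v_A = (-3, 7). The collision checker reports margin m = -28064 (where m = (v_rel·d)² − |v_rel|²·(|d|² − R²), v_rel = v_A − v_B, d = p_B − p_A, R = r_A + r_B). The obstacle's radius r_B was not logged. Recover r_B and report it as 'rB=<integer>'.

m = -28064
d = (-5, -15);  v_rel = (-10, 8),  |v_rel|² = 164
v_rel×d = (-10)·(-15) − (8)·(-5) = 190
since m = R²·164 − 190²:  R² = (36100 + -28064) / 164 = 49
R = √49 = 7  ⇒  r_B = 7 − 5 = 2

rB=2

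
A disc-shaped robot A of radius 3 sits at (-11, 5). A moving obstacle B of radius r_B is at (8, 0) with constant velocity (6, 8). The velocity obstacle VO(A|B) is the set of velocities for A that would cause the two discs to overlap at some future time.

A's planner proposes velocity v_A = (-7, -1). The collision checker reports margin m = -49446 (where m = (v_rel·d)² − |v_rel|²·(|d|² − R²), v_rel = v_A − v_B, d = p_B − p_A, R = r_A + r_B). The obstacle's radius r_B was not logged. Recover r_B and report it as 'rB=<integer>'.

m = -49446
d = (19, -5);  v_rel = (-13, -9),  |v_rel|² = 250
v_rel×d = (-13)·(-5) − (-9)·(19) = 236
since m = R²·250 − 236²:  R² = (55696 + -49446) / 250 = 25
R = √25 = 5  ⇒  r_B = 5 − 3 = 2

rB=2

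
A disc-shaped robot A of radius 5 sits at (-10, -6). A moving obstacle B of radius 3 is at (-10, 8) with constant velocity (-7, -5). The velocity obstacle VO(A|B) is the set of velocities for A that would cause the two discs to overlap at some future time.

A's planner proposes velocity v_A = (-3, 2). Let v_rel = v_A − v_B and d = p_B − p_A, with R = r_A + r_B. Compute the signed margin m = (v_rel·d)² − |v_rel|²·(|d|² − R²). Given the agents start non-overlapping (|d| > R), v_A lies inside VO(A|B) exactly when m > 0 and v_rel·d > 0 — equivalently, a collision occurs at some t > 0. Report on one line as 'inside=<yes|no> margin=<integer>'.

d = (0, 14),  |d|² = 196;  R = 5+3 = 8,  c = 196−8² = 132
v_rel = (4, 7),  |v_rel|² = 65;  v_rel·d = (4)·(0) + (7)·(14) = 98
65·t² − 196·t + 132 = 0  ⇒  m = 98² − 65·132 = 1024
m = 1024 > 0,  v_rel·d = 98 > 0  ⇒  inside

inside=yes margin=1024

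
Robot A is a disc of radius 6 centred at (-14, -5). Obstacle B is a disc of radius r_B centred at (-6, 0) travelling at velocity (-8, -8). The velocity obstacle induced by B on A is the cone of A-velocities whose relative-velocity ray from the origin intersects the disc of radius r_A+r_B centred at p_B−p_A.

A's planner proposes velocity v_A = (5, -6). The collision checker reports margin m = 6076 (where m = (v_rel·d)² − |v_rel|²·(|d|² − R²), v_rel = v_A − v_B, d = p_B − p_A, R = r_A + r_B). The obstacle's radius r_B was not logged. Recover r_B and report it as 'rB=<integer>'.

m = 6076
d = (8, 5);  v_rel = (13, 2),  |v_rel|² = 173
v_rel×d = (13)·(5) − (2)·(8) = 49
since m = R²·173 − 49²:  R² = (2401 + 6076) / 173 = 49
R = √49 = 7  ⇒  r_B = 7 − 6 = 1

rB=1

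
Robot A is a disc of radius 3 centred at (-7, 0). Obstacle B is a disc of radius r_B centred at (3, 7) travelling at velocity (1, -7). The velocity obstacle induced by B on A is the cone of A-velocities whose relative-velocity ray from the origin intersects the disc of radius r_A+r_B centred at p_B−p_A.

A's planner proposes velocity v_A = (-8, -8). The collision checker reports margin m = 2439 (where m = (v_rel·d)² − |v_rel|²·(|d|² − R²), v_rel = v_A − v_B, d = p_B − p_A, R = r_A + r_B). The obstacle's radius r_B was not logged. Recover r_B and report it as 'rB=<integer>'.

m = 2439
d = (10, 7);  v_rel = (-9, -1),  |v_rel|² = 82
v_rel×d = (-9)·(7) − (-1)·(10) = -53
since m = R²·82 − (-53)²:  R² = (2809 + 2439) / 82 = 64
R = √64 = 8  ⇒  r_B = 8 − 3 = 5

rB=5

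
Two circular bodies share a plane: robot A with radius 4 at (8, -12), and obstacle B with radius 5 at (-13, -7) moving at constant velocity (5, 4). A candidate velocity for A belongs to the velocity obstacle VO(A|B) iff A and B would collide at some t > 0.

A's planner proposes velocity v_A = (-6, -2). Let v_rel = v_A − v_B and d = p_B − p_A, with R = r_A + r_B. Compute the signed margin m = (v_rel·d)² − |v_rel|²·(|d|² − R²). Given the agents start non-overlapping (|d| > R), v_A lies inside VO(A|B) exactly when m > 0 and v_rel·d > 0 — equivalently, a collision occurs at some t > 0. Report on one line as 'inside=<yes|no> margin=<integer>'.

d = (-21, 5),  |d|² = 466;  R = 4+5 = 9,  c = 466−9² = 385
v_rel = (-11, -6),  |v_rel|² = 157;  v_rel·d = (-11)·(-21) + (-6)·(5) = 201
157·t² − 402·t + 385 = 0  ⇒  m = 201² − 157·385 = -20044
m = -20044 < 0,  v_rel·d = 201 > 0  ⇒  outside

inside=no margin=-20044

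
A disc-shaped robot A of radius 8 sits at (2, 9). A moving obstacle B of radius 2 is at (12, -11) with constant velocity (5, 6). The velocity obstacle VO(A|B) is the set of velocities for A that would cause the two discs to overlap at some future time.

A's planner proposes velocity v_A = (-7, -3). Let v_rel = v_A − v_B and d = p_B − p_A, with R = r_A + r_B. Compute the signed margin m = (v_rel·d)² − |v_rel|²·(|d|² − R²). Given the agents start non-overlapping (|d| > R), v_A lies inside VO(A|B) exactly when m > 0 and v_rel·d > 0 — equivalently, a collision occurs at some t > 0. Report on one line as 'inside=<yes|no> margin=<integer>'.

d = (10, -20),  |d|² = 500;  R = 8+2 = 10,  c = 500−10² = 400
v_rel = (-12, -9),  |v_rel|² = 225;  v_rel·d = (-12)·(10) + (-9)·(-20) = 60
225·t² − 120·t + 400 = 0  ⇒  m = 60² − 225·400 = -86400
m = -86400 < 0,  v_rel·d = 60 > 0  ⇒  outside

inside=no margin=-86400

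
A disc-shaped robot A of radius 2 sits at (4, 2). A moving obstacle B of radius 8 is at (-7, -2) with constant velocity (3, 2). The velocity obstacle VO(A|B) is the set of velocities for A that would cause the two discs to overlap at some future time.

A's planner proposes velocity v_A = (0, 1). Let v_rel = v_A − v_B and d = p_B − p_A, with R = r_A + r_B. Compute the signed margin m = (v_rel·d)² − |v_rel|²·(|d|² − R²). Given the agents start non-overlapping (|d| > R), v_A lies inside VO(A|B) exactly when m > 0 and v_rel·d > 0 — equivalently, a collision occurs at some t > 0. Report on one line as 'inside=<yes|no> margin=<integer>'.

d = (-11, -4),  |d|² = 137;  R = 2+8 = 10,  c = 137−10² = 37
v_rel = (-3, -1),  |v_rel|² = 10;  v_rel·d = (-3)·(-11) + (-1)·(-4) = 37
10·t² − 74·t + 37 = 0  ⇒  m = 37² − 10·37 = 999
m = 999 > 0,  v_rel·d = 37 > 0  ⇒  inside

inside=yes margin=999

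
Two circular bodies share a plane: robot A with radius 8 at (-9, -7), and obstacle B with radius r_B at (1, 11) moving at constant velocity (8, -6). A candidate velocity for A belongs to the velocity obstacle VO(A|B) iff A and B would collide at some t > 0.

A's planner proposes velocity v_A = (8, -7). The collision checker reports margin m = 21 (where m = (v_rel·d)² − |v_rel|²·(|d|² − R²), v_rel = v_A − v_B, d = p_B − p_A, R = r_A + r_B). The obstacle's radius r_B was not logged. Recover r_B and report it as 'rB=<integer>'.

m = 21
d = (10, 18);  v_rel = (0, -1),  |v_rel|² = 1
v_rel×d = (0)·(18) − (-1)·(10) = 10
since m = R²·1 − 10²:  R² = (100 + 21) / 1 = 121
R = √121 = 11  ⇒  r_B = 11 − 8 = 3

rB=3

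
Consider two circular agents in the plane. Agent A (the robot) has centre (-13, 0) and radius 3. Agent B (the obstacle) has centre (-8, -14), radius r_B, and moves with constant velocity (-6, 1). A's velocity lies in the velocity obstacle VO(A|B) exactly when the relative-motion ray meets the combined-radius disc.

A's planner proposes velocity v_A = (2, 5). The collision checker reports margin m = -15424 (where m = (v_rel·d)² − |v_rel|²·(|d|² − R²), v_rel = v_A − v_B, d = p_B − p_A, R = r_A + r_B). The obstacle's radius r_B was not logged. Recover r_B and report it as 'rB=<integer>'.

m = -15424
d = (5, -14);  v_rel = (8, 4),  |v_rel|² = 80
v_rel×d = (8)·(-14) − (4)·(5) = -132
since m = R²·80 − (-132)²:  R² = (17424 + -15424) / 80 = 25
R = √25 = 5  ⇒  r_B = 5 − 3 = 2

rB=2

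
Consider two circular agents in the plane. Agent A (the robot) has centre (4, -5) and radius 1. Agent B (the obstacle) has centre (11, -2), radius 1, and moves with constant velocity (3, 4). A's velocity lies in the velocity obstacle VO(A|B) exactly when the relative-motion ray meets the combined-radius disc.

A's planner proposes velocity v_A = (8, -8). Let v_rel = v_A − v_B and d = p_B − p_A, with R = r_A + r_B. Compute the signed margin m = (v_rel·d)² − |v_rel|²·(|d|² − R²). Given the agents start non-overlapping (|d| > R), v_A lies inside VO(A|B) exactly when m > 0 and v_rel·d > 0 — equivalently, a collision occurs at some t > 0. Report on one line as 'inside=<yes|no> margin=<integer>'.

d = (7, 3),  |d|² = 58;  R = 1+1 = 2,  c = 58−2² = 54
v_rel = (5, -12),  |v_rel|² = 169;  v_rel·d = (5)·(7) + (-12)·(3) = -1
169·t² + 2·t + 54 = 0  ⇒  m = (-1)² − 169·54 = -9125
m = -9125 < 0,  v_rel·d = -1 < 0  ⇒  outside

inside=no margin=-9125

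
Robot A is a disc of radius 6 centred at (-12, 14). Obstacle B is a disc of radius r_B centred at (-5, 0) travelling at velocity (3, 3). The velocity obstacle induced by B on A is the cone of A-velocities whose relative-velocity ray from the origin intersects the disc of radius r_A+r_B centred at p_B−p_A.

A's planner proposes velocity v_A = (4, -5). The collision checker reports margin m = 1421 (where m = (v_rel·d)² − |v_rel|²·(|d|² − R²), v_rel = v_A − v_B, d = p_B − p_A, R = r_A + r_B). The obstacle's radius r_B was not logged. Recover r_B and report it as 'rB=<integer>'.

m = 1421
d = (7, -14);  v_rel = (1, -8),  |v_rel|² = 65
v_rel×d = (1)·(-14) − (-8)·(7) = 42
since m = R²·65 − 42²:  R² = (1764 + 1421) / 65 = 49
R = √49 = 7  ⇒  r_B = 7 − 6 = 1

rB=1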